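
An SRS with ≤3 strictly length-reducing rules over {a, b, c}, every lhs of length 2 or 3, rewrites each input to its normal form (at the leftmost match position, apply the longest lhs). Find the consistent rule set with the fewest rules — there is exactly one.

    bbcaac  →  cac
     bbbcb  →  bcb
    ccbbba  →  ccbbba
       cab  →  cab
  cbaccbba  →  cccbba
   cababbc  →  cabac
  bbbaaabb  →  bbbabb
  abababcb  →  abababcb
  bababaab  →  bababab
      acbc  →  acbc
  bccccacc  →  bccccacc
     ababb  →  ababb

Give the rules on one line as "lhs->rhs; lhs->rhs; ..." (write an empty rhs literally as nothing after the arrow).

aa->a; bbc->c; cba->c

  | bbcaac => caac => cac
  | bbbcb => bcb
  | ccbbba
  | cab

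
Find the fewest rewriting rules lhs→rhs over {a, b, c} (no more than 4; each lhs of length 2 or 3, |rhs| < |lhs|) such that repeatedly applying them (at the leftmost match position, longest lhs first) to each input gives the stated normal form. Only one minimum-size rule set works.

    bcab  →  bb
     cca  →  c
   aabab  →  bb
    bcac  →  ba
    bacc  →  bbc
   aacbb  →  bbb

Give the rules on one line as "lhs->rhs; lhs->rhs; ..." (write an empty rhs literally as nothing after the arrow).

  | bcab => bb
  | cca => c
  | aabab => abab => bab => bb
  | bcac => ba

ab->b; ac->b; ca->; cac->a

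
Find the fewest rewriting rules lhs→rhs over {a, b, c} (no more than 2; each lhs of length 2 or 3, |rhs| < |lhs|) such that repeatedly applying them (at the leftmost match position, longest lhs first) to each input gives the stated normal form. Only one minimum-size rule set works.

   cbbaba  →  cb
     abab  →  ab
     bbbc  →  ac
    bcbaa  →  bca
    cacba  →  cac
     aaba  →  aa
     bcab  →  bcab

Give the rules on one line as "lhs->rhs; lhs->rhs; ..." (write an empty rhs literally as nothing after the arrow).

ba->; bbb->a

  | cbbaba => cbba => cb
  | abab => ab
  | bbbc => ac
  | bcbaa => bca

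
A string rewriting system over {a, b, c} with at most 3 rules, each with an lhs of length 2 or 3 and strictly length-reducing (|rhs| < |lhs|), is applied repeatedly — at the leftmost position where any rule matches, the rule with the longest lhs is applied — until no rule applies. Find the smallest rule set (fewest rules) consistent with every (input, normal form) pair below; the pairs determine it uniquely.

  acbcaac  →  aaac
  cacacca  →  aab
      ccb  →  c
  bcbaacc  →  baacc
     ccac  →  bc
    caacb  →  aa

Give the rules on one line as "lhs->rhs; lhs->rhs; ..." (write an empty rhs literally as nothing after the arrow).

ca->a; cb->; cca->b

  | acbcaac => acaac => aaac
  | cacacca => acacca => aacca => aab
  | ccb => c
  | bcbaacc => baacc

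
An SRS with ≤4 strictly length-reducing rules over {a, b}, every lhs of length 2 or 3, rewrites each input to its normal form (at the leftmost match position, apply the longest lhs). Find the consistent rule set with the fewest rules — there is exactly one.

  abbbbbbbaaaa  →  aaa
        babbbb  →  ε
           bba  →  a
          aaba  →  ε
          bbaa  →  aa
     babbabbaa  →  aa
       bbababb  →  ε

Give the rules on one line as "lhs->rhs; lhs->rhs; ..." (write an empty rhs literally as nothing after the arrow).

ab->b; ba->; bb->

  | abbbbbbbaaaa => bbbbbbbaaaa => bbbbbaaaa => bbbaaaa => baaaa => aaa
  | babbbb => bbbb => bb => ε
  | bba => a
  | aaba => aba => ba => ε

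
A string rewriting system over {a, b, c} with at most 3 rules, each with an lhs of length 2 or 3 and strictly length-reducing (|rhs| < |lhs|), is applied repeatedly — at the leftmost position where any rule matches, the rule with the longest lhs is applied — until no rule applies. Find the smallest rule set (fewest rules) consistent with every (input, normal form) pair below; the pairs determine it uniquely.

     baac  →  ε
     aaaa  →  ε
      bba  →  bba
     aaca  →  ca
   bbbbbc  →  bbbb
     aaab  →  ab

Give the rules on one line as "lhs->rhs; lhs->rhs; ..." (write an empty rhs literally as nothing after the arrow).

  | baac => bc => ε
  | aaaa => aa => ε
  | bba
  | aaca => ca

aa->; bc->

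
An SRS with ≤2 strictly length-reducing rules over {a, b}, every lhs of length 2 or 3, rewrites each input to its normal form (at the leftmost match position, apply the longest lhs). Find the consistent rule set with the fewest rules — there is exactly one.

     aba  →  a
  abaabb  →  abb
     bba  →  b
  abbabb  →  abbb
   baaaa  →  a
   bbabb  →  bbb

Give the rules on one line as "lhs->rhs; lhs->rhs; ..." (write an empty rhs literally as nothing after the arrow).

aa->a; ba->

  | aba => a
  | abaabb => aabb => abb
  | bba => b
  | abbabb => abbb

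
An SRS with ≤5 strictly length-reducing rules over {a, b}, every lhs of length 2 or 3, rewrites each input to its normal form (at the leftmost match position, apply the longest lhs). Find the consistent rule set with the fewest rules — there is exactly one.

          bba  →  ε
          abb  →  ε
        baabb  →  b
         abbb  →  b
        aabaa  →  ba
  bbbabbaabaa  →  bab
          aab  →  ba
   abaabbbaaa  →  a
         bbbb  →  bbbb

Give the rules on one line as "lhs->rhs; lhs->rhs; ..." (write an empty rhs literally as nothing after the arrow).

  | bba => ε
  | abb => ε
  | baabb => bbab => b
  | abbb => b

aa->; aab->ba; abb->; bba->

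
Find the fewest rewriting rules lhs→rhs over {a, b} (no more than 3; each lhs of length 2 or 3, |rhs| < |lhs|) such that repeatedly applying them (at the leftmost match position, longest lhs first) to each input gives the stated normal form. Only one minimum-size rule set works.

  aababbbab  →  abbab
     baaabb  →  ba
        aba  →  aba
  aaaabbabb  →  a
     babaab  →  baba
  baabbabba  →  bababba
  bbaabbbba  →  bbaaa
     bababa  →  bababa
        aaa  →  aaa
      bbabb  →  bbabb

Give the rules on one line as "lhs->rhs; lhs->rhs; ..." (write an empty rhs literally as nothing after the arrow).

aab->a; bbb->a

  | aababbbab => aabbbab => abbab
  | baaabb => baab => ba
  | aba
  | aaaabbabb => aaababb => aaabb => aab => a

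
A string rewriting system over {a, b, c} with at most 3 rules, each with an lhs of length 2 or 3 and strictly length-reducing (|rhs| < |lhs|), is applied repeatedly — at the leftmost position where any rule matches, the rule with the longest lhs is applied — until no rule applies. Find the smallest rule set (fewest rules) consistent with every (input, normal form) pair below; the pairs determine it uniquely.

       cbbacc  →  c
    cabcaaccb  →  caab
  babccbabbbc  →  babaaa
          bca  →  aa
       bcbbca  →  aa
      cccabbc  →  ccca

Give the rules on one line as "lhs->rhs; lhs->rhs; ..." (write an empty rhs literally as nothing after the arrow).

ac->; bb->a; bc->a

  | cbbacc => caacc => cac => c
  | cabcaaccb => caaaaccb => caaacb => caab
  | babccbabbbc => baacbabbbc => bababbbc => babaabc => babaaa
  | bca => aa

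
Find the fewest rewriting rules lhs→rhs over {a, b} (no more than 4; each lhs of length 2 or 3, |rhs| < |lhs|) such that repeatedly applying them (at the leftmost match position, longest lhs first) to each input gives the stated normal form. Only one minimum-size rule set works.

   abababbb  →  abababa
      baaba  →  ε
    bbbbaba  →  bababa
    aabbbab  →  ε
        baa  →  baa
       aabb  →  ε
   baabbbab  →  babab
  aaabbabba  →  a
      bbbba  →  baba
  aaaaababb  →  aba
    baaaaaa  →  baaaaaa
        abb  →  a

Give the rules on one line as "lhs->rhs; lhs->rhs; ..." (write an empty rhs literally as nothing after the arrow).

aab->b; bb->; bba->; bbb->ba

  | abababbb => abababa
  | baaba => bba => ε
  | bbbbaba => bababa
  | aabbbab => bbbab => baab => bb => ε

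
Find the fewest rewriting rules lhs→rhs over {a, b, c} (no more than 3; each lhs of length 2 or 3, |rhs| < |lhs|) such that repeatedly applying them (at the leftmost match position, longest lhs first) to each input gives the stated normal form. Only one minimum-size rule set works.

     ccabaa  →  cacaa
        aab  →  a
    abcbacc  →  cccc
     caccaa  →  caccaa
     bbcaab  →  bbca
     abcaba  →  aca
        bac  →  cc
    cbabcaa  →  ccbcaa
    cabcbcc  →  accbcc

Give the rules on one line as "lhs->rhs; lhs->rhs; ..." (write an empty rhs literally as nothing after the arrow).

ab->; ba->c; cab->ac

  | ccabaa => cacaa
  | aab => a
  | abcbacc => cbacc => cccc
  | caccaa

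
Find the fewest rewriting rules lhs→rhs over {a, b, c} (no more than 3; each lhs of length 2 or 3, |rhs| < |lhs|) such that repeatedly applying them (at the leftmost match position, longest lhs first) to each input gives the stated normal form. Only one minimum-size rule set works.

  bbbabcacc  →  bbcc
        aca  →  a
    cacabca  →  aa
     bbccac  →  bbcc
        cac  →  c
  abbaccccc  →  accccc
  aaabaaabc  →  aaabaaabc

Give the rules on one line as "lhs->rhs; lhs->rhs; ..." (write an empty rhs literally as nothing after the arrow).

bba->; ca->; cab->aa

  | bbbabcacc => bbcacc => bbcc
  | aca => a
  | cacabca => cabca => aaca => aa
  | bbccac => bbcc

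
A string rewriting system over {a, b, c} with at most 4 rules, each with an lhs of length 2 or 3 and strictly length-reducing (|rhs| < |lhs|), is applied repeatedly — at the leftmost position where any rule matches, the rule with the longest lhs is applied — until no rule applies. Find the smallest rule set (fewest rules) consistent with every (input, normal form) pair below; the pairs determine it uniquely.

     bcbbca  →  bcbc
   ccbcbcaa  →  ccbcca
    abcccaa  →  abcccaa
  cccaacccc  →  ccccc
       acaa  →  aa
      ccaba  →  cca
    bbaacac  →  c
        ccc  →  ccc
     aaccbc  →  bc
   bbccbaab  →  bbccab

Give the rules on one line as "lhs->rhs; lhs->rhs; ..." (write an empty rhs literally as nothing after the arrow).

ac->; ba->; bca->c

  | bcbbca => bcbc
  | ccbcbcaa => ccbcca
  | abcccaa
  | cccaacccc => cccaccc => ccccc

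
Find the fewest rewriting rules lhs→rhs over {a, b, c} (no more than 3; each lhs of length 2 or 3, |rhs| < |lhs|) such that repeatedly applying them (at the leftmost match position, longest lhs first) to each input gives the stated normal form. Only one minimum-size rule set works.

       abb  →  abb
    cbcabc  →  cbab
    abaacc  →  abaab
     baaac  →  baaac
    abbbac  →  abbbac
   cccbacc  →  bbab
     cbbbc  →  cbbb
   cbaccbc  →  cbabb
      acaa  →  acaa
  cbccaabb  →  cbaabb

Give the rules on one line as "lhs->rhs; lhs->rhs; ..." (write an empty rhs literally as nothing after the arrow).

bc->b; cc->b

  | abb
  | cbcabc => cbabc => cbab
  | abaacc => abaab
  | baaac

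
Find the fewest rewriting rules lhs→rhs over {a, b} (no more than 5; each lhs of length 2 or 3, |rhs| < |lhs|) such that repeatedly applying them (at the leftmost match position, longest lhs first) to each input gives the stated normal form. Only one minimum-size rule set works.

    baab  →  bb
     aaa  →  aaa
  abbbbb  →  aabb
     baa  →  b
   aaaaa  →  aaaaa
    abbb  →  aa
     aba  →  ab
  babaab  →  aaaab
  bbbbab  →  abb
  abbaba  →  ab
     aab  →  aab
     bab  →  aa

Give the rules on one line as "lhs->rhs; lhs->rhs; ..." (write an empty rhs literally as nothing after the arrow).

aba->ab; baa->b; bab->aa; bbb->a

  | baab => bb
  | aaa
  | abbbbb => aabb
  | baa => b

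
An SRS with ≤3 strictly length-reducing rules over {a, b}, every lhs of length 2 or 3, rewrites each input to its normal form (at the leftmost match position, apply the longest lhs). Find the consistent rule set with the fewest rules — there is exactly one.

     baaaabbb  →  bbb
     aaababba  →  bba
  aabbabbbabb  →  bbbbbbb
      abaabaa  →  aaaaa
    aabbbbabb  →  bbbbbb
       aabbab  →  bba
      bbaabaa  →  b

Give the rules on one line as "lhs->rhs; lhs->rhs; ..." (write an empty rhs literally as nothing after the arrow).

ab->a; abb->bb; baa->

  | baaaabbb => aabbb => abbb => bbb
  | aaababba => aaaabba => aaabba => aabba => abba => bba
  | aabbabbbabb => abbabbbabb => bbabbbabb => bbbbbabb => bbbbbbb
  | abaabaa => aaabaa => aaaaa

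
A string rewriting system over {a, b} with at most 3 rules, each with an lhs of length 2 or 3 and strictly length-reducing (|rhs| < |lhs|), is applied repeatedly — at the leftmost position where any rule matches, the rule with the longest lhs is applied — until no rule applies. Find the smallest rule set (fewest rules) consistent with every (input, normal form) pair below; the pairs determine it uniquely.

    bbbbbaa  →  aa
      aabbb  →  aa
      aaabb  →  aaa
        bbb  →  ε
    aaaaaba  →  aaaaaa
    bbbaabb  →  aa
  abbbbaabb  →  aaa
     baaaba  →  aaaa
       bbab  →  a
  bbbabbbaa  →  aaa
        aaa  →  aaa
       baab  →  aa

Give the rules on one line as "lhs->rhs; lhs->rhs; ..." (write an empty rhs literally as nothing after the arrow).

ab->a; ba->a; bbb->

  | bbbbbaa => bbaa => baa => aa
  | aabbb => aabb => aab => aa
  | aaabb => aaab => aaa
  | bbb => ε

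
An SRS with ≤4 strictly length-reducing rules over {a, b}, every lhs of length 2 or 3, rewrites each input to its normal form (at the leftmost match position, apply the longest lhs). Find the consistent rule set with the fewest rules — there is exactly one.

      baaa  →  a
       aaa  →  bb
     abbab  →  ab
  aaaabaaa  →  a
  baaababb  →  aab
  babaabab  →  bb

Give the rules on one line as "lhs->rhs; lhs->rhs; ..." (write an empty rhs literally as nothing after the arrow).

aaa->bb; baa->; bab->a; bba->

  | baaa => a
  | aaa => bb
  | abbab => ab
  | aaaabaaa => bbabaaa => baaa => a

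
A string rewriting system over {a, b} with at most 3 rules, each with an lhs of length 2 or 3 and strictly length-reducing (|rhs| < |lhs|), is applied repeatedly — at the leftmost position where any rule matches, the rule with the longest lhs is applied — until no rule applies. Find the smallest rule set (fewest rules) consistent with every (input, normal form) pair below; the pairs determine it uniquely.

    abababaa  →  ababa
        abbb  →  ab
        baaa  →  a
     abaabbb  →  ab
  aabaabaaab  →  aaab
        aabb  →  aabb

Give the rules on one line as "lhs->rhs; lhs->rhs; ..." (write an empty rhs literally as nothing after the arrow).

  | abababaa => ababa
  | abbb => ab
  | baaa => a
  | abaabbb => abbb => ab

baa->; bbb->b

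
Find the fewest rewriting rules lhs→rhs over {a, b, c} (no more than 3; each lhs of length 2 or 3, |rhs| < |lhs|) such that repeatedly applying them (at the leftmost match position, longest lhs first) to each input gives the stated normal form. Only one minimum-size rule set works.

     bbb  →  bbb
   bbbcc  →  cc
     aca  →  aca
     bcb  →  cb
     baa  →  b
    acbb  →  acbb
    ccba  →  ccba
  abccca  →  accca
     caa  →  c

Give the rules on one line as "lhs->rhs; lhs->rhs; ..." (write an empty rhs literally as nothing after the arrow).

  | bbb
  | bbbcc => bbcc => bcc => cc
  | aca
  | bcb => cb

aa->; bc->c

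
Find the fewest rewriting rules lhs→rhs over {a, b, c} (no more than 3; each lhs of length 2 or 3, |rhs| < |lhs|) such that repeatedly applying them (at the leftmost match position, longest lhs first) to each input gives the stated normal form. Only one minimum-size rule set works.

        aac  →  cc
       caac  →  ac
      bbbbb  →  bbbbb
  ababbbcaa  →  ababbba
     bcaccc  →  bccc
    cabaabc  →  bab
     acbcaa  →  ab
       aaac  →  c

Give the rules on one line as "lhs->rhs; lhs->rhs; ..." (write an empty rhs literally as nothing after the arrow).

  | aac => cc
  | caac => ac
  | bbbbb
  | ababbbcaa => ababbba

aa->c; ca->; cbc->ab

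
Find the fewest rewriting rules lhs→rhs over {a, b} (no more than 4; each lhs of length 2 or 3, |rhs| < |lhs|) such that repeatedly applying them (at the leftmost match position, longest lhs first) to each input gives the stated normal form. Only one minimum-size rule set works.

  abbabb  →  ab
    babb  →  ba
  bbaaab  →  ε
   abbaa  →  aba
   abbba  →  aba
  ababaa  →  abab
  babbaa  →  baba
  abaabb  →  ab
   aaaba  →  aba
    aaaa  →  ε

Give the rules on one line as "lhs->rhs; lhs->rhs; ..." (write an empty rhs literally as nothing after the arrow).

  | abbabb => abbb => ab
  | babb => ba
  | bbaaab => baab => bb => ε
  | abbaa => aba

aa->; bb->; bba->b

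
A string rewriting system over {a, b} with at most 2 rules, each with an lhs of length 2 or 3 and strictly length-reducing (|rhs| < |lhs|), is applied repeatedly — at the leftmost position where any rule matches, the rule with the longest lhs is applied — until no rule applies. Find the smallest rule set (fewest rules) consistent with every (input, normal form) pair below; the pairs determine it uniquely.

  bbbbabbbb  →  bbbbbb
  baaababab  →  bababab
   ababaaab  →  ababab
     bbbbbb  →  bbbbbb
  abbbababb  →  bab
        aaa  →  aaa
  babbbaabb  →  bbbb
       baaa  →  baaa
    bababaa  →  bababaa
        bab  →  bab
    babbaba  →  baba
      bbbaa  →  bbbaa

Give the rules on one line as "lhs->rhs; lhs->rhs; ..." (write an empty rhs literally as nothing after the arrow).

  | bbbbabbbb => bbbbbb
  | baaababab => bababab
  | ababaaab => ababab
  | bbbbbb

aab->b; abb->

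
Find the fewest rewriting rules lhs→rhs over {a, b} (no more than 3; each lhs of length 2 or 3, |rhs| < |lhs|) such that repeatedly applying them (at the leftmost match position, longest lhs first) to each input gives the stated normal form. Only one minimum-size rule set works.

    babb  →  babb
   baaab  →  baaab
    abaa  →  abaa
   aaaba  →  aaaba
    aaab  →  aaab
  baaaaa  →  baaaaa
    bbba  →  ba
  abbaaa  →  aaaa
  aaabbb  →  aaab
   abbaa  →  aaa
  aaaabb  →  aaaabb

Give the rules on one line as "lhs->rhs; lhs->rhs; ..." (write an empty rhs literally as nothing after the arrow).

  | babb
  | baaab
  | abaa
  | aaaba

bba->a; bbb->b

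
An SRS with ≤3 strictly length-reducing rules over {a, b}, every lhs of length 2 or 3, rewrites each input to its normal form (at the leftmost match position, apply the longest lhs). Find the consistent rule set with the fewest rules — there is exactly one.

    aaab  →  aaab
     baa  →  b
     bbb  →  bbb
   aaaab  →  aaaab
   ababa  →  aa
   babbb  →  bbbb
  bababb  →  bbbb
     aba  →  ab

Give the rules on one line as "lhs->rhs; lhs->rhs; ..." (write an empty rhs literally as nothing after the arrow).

  | aaab
  | baa => ba => b
  | bbb
  | aaaab

abb->a; ba->b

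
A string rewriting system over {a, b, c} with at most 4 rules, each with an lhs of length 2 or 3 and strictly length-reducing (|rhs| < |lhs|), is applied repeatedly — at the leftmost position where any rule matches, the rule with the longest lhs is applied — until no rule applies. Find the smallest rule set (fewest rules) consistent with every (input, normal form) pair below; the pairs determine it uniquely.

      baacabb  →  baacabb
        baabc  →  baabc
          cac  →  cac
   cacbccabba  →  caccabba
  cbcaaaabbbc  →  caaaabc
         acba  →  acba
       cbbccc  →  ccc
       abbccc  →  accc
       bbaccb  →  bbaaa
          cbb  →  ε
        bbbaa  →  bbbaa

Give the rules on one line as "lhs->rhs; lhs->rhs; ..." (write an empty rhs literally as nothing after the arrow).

  | baacabb
  | baabc
  | cac
  | cacbccabba => caccabba

bbc->c; cbb->; cbc->c; ccb->aa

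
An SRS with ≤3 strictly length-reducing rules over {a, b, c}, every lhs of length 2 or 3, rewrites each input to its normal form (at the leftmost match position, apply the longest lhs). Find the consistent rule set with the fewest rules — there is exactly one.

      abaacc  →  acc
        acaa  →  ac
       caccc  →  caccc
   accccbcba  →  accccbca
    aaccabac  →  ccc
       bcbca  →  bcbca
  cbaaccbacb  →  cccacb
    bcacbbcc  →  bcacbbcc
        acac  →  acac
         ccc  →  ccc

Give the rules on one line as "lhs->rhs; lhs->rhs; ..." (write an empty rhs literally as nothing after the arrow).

aa->; ba->a

  | abaacc => aaacc => acc
  | acaa => ac
  | caccc
  | accccbcba => accccbca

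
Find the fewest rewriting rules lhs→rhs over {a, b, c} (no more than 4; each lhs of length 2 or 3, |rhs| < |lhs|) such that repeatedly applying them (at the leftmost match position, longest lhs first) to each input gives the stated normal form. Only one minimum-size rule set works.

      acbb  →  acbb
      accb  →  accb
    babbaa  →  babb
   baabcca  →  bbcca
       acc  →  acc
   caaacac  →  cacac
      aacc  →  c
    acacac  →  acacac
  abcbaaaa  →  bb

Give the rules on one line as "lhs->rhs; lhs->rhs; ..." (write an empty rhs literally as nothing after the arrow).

aa->; aac->; abc->b

  | acbb
  | accb
  | babbaa => babb
  | baabcca => bbcca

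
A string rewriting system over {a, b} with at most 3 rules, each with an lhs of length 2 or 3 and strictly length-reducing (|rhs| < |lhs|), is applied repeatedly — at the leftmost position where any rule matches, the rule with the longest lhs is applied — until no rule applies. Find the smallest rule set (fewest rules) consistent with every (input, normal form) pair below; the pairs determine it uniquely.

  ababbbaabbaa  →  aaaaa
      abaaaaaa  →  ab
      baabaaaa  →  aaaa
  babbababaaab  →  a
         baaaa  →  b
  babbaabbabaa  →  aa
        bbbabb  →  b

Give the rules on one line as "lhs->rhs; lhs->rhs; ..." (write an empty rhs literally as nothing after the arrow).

ba->b; bb->

  | ababbbaabbaa => abbbbaabbaa => abbaabbaa => aaabbaa => aaaaa
  | abaaaaaa => abaaaaa => abaaaa => abaaa => abaa => aba => ab
  | baabaaaa => babaaaa => bbaaaa => aaaa
  | babbababaaab => bbbababaaab => bababaaab => bbabaaab => abaaab => abaab => abab => abb => a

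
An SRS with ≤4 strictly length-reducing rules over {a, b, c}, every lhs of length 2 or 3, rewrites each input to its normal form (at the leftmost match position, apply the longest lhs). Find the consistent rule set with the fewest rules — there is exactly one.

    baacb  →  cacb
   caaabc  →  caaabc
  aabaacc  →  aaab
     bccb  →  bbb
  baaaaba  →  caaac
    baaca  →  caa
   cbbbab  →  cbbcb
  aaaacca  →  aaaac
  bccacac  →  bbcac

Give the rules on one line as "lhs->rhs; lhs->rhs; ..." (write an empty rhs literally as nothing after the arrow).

aca->aa; ba->c; bac->bc; cc->b

  | baacb => cacb
  | caaabc
  | aabaacc => aacacc => aaacc => aaab
  | bccb => bbb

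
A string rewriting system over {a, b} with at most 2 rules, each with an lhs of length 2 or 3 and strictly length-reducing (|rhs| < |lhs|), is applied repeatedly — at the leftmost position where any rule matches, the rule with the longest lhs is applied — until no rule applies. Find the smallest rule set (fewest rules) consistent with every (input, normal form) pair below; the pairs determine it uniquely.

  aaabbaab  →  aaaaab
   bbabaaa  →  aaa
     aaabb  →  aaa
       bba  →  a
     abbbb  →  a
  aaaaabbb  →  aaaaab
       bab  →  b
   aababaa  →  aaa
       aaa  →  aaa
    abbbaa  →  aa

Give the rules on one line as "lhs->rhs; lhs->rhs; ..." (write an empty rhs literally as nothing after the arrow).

ba->; bb->

  | aaabbaab => aaaaab
  | bbabaaa => abaaa => aaa
  | aaabb => aaa
  | bba => a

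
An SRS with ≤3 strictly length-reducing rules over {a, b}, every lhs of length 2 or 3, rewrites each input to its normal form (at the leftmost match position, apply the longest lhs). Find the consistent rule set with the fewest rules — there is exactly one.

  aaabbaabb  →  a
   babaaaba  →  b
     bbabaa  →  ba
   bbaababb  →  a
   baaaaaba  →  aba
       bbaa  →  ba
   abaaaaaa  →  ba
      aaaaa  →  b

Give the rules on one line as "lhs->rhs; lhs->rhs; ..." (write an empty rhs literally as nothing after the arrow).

aa->b; bb->a

  | aaabbaabb => babbaabb => baaaabb => bbaabb => aaabb => babb => baa => bb => a
  | babaaaba => babbaba => baaaba => bbaba => aaba => bba => aa => b
  | bbabaa => aabaa => bbaa => aaa => ba
  | bbaababb => aaababb => bababb => babaa => babb => baa => bb => a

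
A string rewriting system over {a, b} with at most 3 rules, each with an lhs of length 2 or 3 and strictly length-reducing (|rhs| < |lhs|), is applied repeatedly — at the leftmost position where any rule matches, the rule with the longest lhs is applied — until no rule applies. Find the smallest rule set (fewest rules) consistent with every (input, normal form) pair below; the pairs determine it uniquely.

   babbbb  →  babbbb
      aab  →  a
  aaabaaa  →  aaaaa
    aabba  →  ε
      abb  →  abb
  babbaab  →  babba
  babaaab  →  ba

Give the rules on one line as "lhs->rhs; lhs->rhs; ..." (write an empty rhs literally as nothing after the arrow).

  | babbbb
  | aab => a
  | aaabaaa => aaaaa
  | aabba => aba => ε

aab->a; aba->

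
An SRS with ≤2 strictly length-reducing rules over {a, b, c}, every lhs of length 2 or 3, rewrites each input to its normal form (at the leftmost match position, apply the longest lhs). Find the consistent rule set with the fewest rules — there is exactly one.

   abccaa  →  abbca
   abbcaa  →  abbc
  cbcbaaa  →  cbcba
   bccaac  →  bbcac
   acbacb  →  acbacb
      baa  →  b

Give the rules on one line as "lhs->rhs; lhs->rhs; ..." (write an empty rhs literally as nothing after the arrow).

aa->; cca->bc

  | abccaa => abbca
  | abbcaa => abbc
  | cbcbaaa => cbcba
  | bccaac => bbcac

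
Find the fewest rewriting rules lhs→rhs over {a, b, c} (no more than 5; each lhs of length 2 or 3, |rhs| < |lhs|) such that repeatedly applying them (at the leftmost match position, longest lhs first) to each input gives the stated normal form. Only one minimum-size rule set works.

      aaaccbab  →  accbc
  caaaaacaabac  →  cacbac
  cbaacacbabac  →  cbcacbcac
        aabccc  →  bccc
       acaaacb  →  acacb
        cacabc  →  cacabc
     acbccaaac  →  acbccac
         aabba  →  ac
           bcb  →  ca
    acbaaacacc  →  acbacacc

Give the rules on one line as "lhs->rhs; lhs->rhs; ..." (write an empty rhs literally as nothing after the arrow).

  | aaaccbab => accbab => accbc
  | caaaaacaabac => caaacaabac => cacaabac => cacbac
  | cbaacacbabac => cbcacbabac => cbcacbcac
  | aabccc => bccc

aa->; bab->bc; bba->ac; bcb->ca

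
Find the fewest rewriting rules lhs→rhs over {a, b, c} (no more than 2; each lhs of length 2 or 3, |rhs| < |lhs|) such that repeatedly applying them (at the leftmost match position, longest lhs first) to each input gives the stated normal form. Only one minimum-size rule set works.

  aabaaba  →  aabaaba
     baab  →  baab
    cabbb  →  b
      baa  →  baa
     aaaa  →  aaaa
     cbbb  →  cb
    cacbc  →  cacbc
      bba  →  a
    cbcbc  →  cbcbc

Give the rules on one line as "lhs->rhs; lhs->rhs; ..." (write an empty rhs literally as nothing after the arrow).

bb->; cab->b

  | aabaaba
  | baab
  | cabbb => bbb => b
  | baa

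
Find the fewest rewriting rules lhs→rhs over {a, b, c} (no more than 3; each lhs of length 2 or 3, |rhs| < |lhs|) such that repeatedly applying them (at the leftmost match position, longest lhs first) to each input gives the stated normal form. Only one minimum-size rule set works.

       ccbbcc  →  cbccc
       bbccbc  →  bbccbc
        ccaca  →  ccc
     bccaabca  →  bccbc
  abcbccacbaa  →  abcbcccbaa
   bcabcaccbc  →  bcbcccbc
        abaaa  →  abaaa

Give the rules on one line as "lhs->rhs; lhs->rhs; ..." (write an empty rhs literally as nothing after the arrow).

ca->c; cbb->bc

  | ccbbcc => cbccc
  | bbccbc
  | ccaca => ccca => ccc
  | bccaabca => bccabca => bccbca => bccbc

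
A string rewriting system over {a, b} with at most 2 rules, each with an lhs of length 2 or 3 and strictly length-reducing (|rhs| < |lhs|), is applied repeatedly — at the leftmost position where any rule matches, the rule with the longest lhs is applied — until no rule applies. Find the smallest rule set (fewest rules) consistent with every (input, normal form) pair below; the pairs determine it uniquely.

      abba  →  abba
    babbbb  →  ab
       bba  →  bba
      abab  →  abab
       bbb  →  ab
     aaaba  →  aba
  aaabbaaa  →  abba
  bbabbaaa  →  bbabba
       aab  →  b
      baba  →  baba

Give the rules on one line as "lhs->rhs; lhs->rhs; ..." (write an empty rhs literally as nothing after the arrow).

  | abba
  | babbbb => baabb => bbb => ab
  | bba
  | abab

aa->; bbb->ab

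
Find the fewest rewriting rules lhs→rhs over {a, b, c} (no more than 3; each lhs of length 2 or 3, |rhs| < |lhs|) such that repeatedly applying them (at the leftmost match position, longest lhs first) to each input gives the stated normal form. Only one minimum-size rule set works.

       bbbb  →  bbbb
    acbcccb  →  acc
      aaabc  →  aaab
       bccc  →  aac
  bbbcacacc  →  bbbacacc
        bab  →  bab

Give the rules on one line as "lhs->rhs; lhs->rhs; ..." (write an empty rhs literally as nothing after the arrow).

bc->b; bcc->aa; cb->

  | bbbb
  | acbcccb => acccb => acc
  | aaabc => aaab
  | bccc => aac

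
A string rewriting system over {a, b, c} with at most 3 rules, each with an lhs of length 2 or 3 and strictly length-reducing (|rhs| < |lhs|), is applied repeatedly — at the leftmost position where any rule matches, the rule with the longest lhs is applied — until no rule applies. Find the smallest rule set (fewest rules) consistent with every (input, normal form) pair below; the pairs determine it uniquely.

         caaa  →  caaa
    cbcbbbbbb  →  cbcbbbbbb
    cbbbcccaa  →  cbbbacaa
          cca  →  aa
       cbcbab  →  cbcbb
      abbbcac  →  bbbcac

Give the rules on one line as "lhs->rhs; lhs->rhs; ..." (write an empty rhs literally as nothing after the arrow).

ab->b; cc->a

  | caaa
  | cbcbbbbbb
  | cbbbcccaa => cbbbacaa
  | cca => aa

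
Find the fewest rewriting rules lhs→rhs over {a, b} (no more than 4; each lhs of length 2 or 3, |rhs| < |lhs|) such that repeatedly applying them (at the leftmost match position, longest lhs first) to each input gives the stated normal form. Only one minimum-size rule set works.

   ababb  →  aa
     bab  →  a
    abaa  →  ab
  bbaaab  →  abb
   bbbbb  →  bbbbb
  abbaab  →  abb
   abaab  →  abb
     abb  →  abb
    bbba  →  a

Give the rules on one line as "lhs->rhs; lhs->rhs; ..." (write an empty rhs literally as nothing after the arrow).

  | ababb => abab => aba => aa
  | bab => ba => a
  | abaa => aaa => ab
  | bbaaab => baaab => aaab => abb

aaa->ab; ba->a; bab->ba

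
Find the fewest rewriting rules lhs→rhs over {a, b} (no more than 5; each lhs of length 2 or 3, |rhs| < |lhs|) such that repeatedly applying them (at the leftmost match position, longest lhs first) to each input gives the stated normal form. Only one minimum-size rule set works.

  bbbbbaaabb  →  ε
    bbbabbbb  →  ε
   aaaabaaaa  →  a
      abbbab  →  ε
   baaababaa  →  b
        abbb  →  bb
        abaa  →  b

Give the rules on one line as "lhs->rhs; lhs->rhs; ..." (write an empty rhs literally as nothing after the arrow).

aa->b; ab->; ba->; bab->a

  | bbbbbaaabb => bbbbaabb => bbbabb => bbab => ba => ε
  | bbbabbbb => bbabbb => babb => ab => ε
  | aaaabaaaa => baabaaaa => abaaaa => aaaa => baa => a
  | abbbab => bbab => ba => ε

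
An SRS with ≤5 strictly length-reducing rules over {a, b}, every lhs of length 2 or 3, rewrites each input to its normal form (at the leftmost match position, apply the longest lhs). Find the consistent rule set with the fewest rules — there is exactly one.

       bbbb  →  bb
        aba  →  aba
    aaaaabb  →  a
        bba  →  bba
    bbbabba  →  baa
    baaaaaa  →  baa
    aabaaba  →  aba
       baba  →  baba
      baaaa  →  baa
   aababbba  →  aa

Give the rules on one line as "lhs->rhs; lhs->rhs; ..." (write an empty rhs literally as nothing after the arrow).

aaa->a; aab->a; abb->a; bbb->b

  | bbbb => bb
  | aba
  | aaaaabb => aaabb => abb => a
  | bba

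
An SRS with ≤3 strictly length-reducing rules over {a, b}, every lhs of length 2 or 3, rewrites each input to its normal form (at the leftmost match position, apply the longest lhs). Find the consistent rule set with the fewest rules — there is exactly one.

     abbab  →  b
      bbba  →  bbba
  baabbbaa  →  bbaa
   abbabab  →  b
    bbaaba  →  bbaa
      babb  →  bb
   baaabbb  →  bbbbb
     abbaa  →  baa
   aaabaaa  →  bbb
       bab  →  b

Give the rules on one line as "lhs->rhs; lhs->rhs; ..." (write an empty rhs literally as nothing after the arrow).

  | abbab => bab => b
  | bbba
  | baabbbaa => babbaa => bbaa
  | abbabab => babab => bab => b

aaa->b; ab->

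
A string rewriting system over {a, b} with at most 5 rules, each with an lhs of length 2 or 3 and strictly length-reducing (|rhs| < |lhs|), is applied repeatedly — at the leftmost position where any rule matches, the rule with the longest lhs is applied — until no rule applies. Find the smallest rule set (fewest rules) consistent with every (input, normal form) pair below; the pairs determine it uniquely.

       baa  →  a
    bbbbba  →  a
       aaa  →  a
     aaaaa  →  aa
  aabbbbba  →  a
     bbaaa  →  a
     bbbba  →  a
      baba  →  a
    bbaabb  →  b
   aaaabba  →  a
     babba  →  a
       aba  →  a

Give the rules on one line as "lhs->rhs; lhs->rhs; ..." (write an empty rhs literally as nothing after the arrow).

aaa->ba; ab->; ba->a; baa->a

  | baa => a
  | bbbbba => bbbba => bbba => bba => ba => a
  | aaa => ba => a
  | aaaaa => baaa => aa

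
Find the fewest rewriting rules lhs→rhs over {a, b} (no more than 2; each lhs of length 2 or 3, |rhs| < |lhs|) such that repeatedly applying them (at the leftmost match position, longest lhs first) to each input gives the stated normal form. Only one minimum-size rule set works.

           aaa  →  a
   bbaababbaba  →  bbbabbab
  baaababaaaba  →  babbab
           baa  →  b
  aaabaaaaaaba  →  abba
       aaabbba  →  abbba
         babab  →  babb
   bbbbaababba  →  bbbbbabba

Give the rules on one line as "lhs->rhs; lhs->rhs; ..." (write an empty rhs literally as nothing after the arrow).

aa->; aba->ab

  | aaa => a
  | bbaababbaba => bbbabbaba => bbbabbab
  | baaababaaaba => bababaaaba => babbaaaba => babbaba => babbab
  | baa => b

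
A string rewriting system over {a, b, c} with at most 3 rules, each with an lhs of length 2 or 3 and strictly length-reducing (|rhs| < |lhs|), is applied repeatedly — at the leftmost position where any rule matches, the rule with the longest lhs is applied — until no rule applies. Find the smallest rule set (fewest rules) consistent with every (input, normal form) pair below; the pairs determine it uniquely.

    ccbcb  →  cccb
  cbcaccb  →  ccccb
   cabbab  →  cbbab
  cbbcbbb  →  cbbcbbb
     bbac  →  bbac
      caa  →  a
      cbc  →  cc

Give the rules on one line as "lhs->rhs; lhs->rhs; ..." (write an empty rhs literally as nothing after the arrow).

ca->c; caa->a; cbc->cc

  | ccbcb => cccb
  | cbcaccb => ccaccb => ccccb
  | cabbab => cbbab
  | cbbcbbb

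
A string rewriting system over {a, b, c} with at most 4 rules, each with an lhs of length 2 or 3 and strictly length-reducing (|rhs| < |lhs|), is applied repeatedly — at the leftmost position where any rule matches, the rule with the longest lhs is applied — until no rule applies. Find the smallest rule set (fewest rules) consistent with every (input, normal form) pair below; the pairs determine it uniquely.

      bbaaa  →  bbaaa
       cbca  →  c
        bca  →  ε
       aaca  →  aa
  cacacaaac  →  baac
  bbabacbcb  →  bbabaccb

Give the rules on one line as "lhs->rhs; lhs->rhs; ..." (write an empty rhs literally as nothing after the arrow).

bc->c; ca->; caa->ba

  | bbaaa
  | cbca => cca => c
  | bca => ca => ε
  | aaca => aa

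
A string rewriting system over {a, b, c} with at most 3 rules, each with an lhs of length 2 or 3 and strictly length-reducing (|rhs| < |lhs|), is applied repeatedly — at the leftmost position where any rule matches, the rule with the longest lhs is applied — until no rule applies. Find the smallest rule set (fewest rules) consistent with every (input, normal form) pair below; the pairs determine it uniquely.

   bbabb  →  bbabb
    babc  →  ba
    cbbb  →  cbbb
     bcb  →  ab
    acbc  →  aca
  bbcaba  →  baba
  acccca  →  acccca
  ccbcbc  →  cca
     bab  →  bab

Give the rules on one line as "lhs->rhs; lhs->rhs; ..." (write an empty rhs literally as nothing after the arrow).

aa->a; bc->a

  | bbabb
  | babc => baa => ba
  | cbbb
  | bcb => ab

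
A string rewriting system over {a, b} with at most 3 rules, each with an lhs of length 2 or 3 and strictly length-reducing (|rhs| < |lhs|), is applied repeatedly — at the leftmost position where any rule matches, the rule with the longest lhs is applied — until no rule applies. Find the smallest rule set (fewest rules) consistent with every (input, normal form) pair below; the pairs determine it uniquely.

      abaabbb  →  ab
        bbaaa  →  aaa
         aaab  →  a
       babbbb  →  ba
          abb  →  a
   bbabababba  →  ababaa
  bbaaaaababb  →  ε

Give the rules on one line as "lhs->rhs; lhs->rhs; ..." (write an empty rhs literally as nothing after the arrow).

aab->; bb->

  | abaabbb => abbb => ab
  | bbaaa => aaa
  | aaab => a
  | babbbb => babb => ba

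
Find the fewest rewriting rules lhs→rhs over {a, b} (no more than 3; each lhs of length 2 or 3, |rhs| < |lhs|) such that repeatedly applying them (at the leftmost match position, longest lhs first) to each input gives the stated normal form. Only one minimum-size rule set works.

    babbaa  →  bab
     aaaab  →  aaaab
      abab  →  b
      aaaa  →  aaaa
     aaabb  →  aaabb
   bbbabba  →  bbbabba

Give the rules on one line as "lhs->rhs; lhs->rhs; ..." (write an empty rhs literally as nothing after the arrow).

aba->; baa->

  | babbaa => bab
  | aaaab
  | abab => b
  | aaaa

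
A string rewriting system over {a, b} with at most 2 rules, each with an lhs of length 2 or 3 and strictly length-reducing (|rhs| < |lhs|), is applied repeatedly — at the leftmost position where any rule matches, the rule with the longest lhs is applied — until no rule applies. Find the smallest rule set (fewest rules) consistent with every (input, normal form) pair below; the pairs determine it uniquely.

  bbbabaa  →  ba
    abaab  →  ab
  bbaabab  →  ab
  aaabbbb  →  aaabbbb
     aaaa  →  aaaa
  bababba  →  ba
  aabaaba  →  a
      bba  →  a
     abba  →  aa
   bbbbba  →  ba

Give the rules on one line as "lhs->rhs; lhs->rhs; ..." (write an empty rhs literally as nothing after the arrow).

aba->; bba->a

  | bbbabaa => babaa => ba
  | abaab => ab
  | bbaabab => aabab => ab
  | aaabbbb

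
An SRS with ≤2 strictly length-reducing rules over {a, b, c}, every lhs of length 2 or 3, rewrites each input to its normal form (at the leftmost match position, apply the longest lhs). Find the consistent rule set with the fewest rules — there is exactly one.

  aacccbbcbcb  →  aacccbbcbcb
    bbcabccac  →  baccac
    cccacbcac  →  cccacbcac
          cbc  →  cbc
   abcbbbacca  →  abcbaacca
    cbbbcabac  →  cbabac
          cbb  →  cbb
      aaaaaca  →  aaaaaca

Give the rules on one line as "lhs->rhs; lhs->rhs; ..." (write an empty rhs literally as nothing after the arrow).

bbb->ba; cab->b

  | aacccbbcbcb
  | bbcabccac => bbbccac => baccac
  | cccacbcac
  | cbc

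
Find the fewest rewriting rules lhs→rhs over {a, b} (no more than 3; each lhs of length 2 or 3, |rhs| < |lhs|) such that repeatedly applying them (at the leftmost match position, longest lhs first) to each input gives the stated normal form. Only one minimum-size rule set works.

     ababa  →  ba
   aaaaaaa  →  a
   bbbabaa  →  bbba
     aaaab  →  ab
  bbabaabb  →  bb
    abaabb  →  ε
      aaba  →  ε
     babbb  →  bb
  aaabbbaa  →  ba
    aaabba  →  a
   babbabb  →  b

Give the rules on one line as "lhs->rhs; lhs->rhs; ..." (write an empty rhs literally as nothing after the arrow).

aa->a; aba->; abb->

  | ababa => ba
  | aaaaaaa => aaaaaa => aaaaa => aaaa => aaa => aa => a
  | bbbabaa => bbba
  | aaaab => aaab => aab => ab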